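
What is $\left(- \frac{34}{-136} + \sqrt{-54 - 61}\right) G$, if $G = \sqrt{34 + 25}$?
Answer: $\frac{\sqrt{59}}{4} + i \sqrt{6785} \approx 1.9203 + 82.371 i$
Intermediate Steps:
$G = \sqrt{59} \approx 7.6811$
$\left(- \frac{34}{-136} + \sqrt{-54 - 61}\right) G = \left(- \frac{34}{-136} + \sqrt{-54 - 61}\right) \sqrt{59} = \left(\left(-34\right) \left(- \frac{1}{136}\right) + \sqrt{-115}\right) \sqrt{59} = \left(\frac{1}{4} + i \sqrt{115}\right) \sqrt{59} = \sqrt{59} \left(\frac{1}{4} + i \sqrt{115}\right)$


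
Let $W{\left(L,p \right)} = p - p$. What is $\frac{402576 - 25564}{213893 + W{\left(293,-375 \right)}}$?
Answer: $\frac{377012}{213893} \approx 1.7626$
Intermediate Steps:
$W{\left(L,p \right)} = 0$
$\frac{402576 - 25564}{213893 + W{\left(293,-375 \right)}} = \frac{402576 - 25564}{213893 + 0} = \frac{377012}{213893}$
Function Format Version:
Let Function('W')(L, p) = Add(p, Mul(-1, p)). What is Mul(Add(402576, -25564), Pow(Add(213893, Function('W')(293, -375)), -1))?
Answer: Rational(377012, 213893) ≈ 1.7626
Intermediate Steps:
Function('W')(L, p) = 0
Mul(Add(402576, -25564), Pow(Add(213893, Function('W')(293, -375)), -1)) = Mul(Add(402576, -25564), Pow(Add(213893, 0), -1)) = Mul(377012, Pow(213893, -1)) = Mul(377012, Rational(1, 213893)) = Rational(377012, 213893)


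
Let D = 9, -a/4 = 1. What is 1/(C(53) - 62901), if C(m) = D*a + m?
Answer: -1/62884 ≈ -1.5902e-5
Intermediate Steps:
a = -4 (a = -4*1 = -4)
C(m) = -36 + m (C(m) = 9*(-4) + m = -36 + m)
1/(C(53) - 62901) = 1/((-36 + 53) - 62901) = 1/(17 - 62901) = 1/(-62884) = -1/62884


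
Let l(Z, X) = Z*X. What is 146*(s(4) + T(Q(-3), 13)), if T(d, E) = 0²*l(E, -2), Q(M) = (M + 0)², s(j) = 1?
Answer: 146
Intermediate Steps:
Q(M) = M²
l(Z, X) = X*Z
T(d, E) = 0 (T(d, E) = 0²*(-2*E) = 0*(-2*E) = 0)
146*(s(4) + T(Q(-3), 13)) = 146*(1 + 0) = 146*1 = 146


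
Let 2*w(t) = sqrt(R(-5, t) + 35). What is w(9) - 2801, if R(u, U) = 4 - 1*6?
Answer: -2801 + sqrt(33)/2 ≈ -2798.1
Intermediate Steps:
R(u, U) = -2 (R(u, U) = 4 - 6 = -2)
w(t) = sqrt(33)/2 (w(t) = sqrt(-2 + 35)/2 = sqrt(33)/2)
w(9) - 2801 = sqrt(33)/2 - 2801 = -2801 + sqrt(33)/2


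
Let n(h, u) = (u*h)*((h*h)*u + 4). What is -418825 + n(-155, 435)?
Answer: -704650935400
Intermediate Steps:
n(h, u) = h*u*(4 + u*h²) (n(h, u) = (h*u)*(h²*u + 4) = (h*u)*(u*h² + 4) = (h*u)*(4 + u*h²) = h*u*(4 + u*h²))
-418825 + n(-155, 435) = -418825 - 155*435*(4 + 435*(-155)²) = -418825 - 155*435*(4 + 435*24025) = -418825 - 155*435*(4 + 10450875) = -418825 - 155*435*10450879 = -418825 - 704650516575 = -704650935400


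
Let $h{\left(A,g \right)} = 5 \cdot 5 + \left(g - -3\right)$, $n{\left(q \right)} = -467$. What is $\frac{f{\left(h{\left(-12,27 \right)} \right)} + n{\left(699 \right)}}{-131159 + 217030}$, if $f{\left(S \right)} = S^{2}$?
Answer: $\frac{2558}{85871} \approx 0.029789$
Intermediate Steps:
$h{\left(A,g \right)} = 28 + g$ ($h{\left(A,g \right)} = 25 + \left(g + 3\right) = 25 + \left(3 + g\right) = 28 + g$)
$\frac{f{\left(h{\left(-12,27 \right)} \right)} + n{\left(699 \right)}}{-131159 + 217030} = \frac{\left(28 + 27\right)^{2} - 467}{-131159 + 217030} = \frac{55^{2} - 467}{85871} = \left(3025 - 467\right) \frac{1}{85871} = 2558 \cdot \frac{1}{85871} = \frac{2558}{85871}$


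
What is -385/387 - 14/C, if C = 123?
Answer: -17591/15867 ≈ -1.1087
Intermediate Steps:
-385/387 - 14/C = -385/387 - 14/123 = -17591/15867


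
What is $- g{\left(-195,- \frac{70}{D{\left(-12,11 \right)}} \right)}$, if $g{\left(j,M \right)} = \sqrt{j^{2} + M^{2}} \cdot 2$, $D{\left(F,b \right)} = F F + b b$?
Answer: $- \frac{82 \sqrt{63541}}{53} \approx -390.0$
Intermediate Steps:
$D{\left(F,b \right)} = F^{2} + b^{2}$
$g{\left(j,M \right)} = 2 \sqrt{M^{2} + j^{2}}$ ($g{\left(j,M \right)} = \sqrt{M^{2} + j^{2}} \cdot 2 = 2 \sqrt{M^{2} + j^{2}}$)
$- g{\left(-195,- \frac{70}{D{\left(-12,11 \right)}} \right)} = - 2 \sqrt{\left(- \frac{70}{\left(-12\right)^{2} + 11^{2}}\right)^{2} + \left(-195\right)^{2}} = - 2 \sqrt{\left(- \frac{70}{144 + 121}\right)^{2} + 38025} = - 2 \sqrt{\left(- \frac{70}{265}\right)^{2} + 38025} = - 2 \sqrt{\left(\left(-70\right) \frac{1}{265}\right)^{2} + 38025} = - 2 \sqrt{\left(- \frac{14}{53}\right)^{2} + 38025} = - 2 \sqrt{\frac{196}{2809} + 38025} = - 2 \sqrt{\frac{106812421}{2809}} = - 2 \frac{41 \sqrt{63541}}{53} = - \frac{82 \sqrt{63541}}{53}$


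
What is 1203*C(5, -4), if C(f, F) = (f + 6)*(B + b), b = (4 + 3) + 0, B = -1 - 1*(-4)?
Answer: 132330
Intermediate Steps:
B = 3 (B = -1 + 4 = 3)
b = 7 (b = 7 + 0 = 7)
C(f, F) = 60 + 10*f (C(f, F) = (f + 6)*(3 + 7) = (6 + f)*10 = 60 + 10*f)
1203*C(5, -4) = 1203*(60 + 10*5) = 1203*(60 + 50) = 1203*110 = 132330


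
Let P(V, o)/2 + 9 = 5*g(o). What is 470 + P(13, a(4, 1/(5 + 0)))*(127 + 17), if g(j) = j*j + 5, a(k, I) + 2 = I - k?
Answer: 267598/5 ≈ 53520.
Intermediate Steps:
a(k, I) = -2 + I - k (a(k, I) = -2 + (I - k) = -2 + I - k)
g(j) = 5 + j**2 (g(j) = j**2 + 5 = 5 + j**2)
P(V, o) = 32 + 10*o**2 (P(V, o) = -18 + 2*(5*(5 + o**2)) = -18 + 2*(25 + 5*o**2) = -18 + (50 + 10*o**2) = 32 + 10*o**2)
470 + P(13, a(4, 1/(5 + 0)))*(127 + 17) = 470 + (32 + 10*(-2 + 1/(5 + 0) - 1*4)**2)*(127 + 17) = 470 + (32 + 10*(-2 + 1/5 - 4)**2)*144 = 470 + (32 + 10*(-29/5)**2)*144 = 470 + (32 + 10*(841/25))*144 = 470 + (32 + 1682/5)*144 = 470 + (1842/5)*144 = 470 + 265248/5 = 267598/5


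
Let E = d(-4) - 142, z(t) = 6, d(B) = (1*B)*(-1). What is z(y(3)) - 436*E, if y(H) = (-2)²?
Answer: 60174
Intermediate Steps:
y(H) = 4
d(B) = -B (d(B) = B*(-1) = -B)
E = -138 (E = -1*(-4) - 142 = 4 - 142 = -138)
z(y(3)) - 436*E = 6 - 436*(-138) = 6 + 60168 = 60174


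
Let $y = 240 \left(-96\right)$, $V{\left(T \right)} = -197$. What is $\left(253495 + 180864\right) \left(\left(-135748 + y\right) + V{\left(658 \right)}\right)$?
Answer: $-69056565615$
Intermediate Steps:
$y = -23040$
$\left(253495 + 180864\right) \left(\left(-135748 + y\right) + V{\left(658 \right)}\right) = \left(253495 + 180864\right) \left(\left(-135748 - 23040\right) - 197\right) = 434359 \left(-158788 - 197\right) = 434359 \left(-158985\right) = -69056565615$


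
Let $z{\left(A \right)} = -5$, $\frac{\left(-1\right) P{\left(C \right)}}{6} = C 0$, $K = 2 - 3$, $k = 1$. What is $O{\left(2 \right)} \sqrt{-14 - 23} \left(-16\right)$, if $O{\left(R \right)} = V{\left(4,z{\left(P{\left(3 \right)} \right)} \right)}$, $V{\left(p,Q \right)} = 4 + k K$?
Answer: $- 48 i \sqrt{37} \approx - 291.97 i$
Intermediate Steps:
$K = -1$
$P{\left(C \right)} = 0$ ($P{\left(C \right)} = - 6 C 0 = \left(-6\right) 0 = 0$)
$V{\left(p,Q \right)} = 3$ ($V{\left(p,Q \right)} = 4 + 1 \left(-1\right) = 4 - 1 = 3$)
$O{\left(R \right)} = 3$
$O{\left(2 \right)} \sqrt{-14 - 23} \left(-16\right) = 3 \sqrt{-14 - 23} \left(-16\right) = 3 \sqrt{-37} \left(-16\right) = 3 i \sqrt{37} \left(-16\right) = - 48 i \sqrt{37}$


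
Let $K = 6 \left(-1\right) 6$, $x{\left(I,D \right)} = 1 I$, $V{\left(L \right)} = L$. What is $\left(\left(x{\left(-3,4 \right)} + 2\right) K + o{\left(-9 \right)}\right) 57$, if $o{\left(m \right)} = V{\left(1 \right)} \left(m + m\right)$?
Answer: $1026$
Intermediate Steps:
$x{\left(I,D \right)} = I$
$K = -36$ ($K = \left(-6\right) 6 = -36$)
$o{\left(m \right)} = 2 m$ ($o{\left(m \right)} = 1 \left(m + m\right) = 1 \cdot 2 m = 2 m$)
$\left(\left(x{\left(-3,4 \right)} + 2\right) K + o{\left(-9 \right)}\right) 57 = \left(\left(-3 + 2\right) \left(-36\right) + 2 \left(-9\right)\right) 57 = \left(\left(-1\right) \left(-36\right) - 18\right) 57 = \left(36 - 18\right) 57 = 18 \cdot 57 = 1026$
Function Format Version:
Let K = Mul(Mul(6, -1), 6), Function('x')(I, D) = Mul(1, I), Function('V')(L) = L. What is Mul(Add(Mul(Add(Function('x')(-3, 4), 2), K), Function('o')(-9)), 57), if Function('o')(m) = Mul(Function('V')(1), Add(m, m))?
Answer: 1026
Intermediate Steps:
Function('x')(I, D) = I
K = -36 (K = Mul(-6, 6) = -36)
Function('o')(m) = Mul(2, m) (Function('o')(m) = Mul(1, Add(m, m)) = Mul(1, Mul(2, m)) = Mul(2, m))
Mul(Add(Mul(Add(Function('x')(-3, 4), 2), K), Function('o')(-9)), 57) = Mul(Add(Mul(Add(-3, 2), -36), Mul(2, -9)), 57) = Mul(Add(Mul(-1, -36), -18), 57) = Mul(Add(36, -18), 57) = Mul(18, 57) = 1026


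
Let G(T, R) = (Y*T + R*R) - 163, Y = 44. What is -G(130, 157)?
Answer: -30206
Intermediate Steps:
G(T, R) = -163 + R² + 44*T (G(T, R) = (44*T + R*R) - 163 = (44*T + R²) - 163 = (R² + 44*T) - 163 = -163 + R² + 44*T)
-G(130, 157) = -(-163 + 157² + 44*130) = -(-163 + 24649 + 5720) = -1*30206 = -30206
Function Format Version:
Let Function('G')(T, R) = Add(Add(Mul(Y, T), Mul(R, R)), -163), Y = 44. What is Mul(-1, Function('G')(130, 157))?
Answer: -30206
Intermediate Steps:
Function('G')(T, R) = Add(-163, Pow(R, 2), Mul(44, T)) (Function('G')(T, R) = Add(Add(Mul(44, T), Mul(R, R)), -163) = Add(Add(Mul(44, T), Pow(R, 2)), -163) = Add(Add(Pow(R, 2), Mul(44, T)), -163) = Add(-163, Pow(R, 2), Mul(44, T)))
Mul(-1, Function('G')(130, 157)) = Mul(-1, Add(-163, Pow(157, 2), Mul(44, 130))) = Mul(-1, Add(-163, 24649, 5720)) = Mul(-1, 30206) = -30206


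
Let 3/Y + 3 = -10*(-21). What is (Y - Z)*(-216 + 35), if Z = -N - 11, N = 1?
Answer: -150049/69 ≈ -2174.6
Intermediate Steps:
Z = -12 (Z = -1*1 - 11 = -1 - 11 = -12)
Y = 1/69 (Y = 3/(-3 - 10*(-21)) = 3/(-3 + 210) = 3/207 = 3*(1/207) = 1/69 ≈ 0.014493)
(Y - Z)*(-216 + 35) = (1/69 - 1*(-12))*(-216 + 35) = (1/69 + 12)*(-181) = (829/69)*(-181) = -150049/69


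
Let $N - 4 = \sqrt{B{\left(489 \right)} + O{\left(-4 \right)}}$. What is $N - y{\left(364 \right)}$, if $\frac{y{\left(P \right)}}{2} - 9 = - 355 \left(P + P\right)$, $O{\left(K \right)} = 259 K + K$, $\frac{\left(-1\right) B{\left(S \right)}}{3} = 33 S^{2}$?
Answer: $516866 + 19 i \sqrt{65579} \approx 5.1687 \cdot 10^{5} + 4865.6 i$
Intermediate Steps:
$B{\left(S \right)} = - 99 S^{2}$ ($B{\left(S \right)} = - 3 \cdot 33 S^{2} = - 99 S^{2}$)
$O{\left(K \right)} = 260 K$
$N = 4 + 19 i \sqrt{65579}$ ($N = 4 + \sqrt{- 99 \cdot 489^{2} + 260 \left(-4\right)} = 4 + \sqrt{\left(-99\right) 239121 - 1040} = 4 + \sqrt{-23672979 - 1040} = 4 + \sqrt{-23674019} = 4 + 19 i \sqrt{65579} \approx 4.0 + 4865.6 i$)
$y{\left(P \right)} = 18 - 1420 P$ ($y{\left(P \right)} = 18 + 2 \left(- 355 \left(P + P\right)\right) = 18 + 2 \left(- 355 \cdot 2 P\right) = 18 + 2 \left(- 710 P\right) = 18 - 1420 P$)
$N - y{\left(364 \right)} = \left(4 + 19 i \sqrt{65579}\right) - \left(18 - 516880\right) = \left(4 + 19 i \sqrt{65579}\right) - -516862 = \left(4 + 19 i \sqrt{65579}\right) + 516862 = 516866 + 19 i \sqrt{65579}$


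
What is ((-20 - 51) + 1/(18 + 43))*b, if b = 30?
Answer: -129900/61 ≈ -2129.5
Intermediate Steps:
((-20 - 51) + 1/(18 + 43))*b = ((-20 - 51) + 1/(18 + 43))*30 = (-71 + 1/61)*30 = -4330/61*30 = -129900/61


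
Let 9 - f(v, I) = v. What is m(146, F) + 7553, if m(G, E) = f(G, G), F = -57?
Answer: 7416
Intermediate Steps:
f(v, I) = 9 - v
m(G, E) = 9 - G
m(146, F) + 7553 = (9 - 1*146) + 7553 = (9 - 146) + 7553 = -137 + 7553 = 7416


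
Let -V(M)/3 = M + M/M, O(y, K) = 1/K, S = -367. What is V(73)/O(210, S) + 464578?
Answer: 546052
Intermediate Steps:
V(M) = -3 - 3*M (V(M) = -3*(M + M/M) = -3*(M + 1) = -3*(1 + M) = -3 - 3*M)
V(73)/O(210, S) + 464578 = (-3 - 3*73)/(1/(-367)) + 464578 = (-3 - 219)/(-1/367) + 464578 = -222*(-367) + 464578 = 81474 + 464578 = 546052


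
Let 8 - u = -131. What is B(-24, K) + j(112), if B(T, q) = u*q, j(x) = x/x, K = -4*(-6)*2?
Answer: 6673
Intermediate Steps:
K = 48 (K = 24*2 = 48)
j(x) = 1
u = 139 (u = 8 - 1*(-131) = 8 + 131 = 139)
B(T, q) = 139*q
B(-24, K) + j(112) = 139*48 + 1 = 6672 + 1 = 6673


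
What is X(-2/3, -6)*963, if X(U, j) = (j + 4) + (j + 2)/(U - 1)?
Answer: 1926/5 ≈ 385.20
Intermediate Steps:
X(U, j) = 4 + j + (2 + j)/(-1 + U) (X(U, j) = (4 + j) + (2 + j)/(-1 + U) = 4 + j + (2 + j)/(-1 + U))
X(-2/3, -6)*963 = ((-2 + 4*(-2/3) - 2/3*(-6))/(-1 - 2/3))*963 = ((-2 + 4*(-2*⅓) - 2*⅓*(-6))/(-1 - 2*⅓))*963 = ((-2 + 4*(-⅔) - ⅔*(-6))/(-1 - ⅔))*963 = ((-2 - 8/3 + 4)/(-5/3))*963 = -⅗*(-⅔)*963 = (⅖)*963 = 1926/5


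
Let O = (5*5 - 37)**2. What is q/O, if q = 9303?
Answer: 3101/48 ≈ 64.604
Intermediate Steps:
O = 144 (O = (25 - 37)**2 = (-12)**2 = 144)
q/O = 9303/144 = 9303*(1/144) = 3101/48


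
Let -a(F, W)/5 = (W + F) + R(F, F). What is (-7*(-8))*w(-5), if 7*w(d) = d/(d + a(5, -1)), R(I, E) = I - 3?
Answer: 8/7 ≈ 1.1429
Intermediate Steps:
R(I, E) = -3 + I
a(F, W) = 15 - 10*F - 5*W (a(F, W) = -5*((W + F) + (-3 + F)) = -5*((F + W) + (-3 + F)) = -5*(-3 + W + 2*F) = 15 - 10*F - 5*W)
w(d) = d/(7*(-30 + d)) (w(d) = (d/(d + (15 - 10*5 - 5*(-1))))/7 = (d/(d + (15 - 50 + 5)))/7 = (d/(d - 30))/7 = (d/(-30 + d))/7 = d/(7*(-30 + d)))
(-7*(-8))*w(-5) = (-7*(-8))*((⅐)*(-5)/(-30 - 5)) = 56*((⅐)*(-5)/(-35)) = 56*((⅐)*(-5)*(-1/35)) = 56*(1/49) = 8/7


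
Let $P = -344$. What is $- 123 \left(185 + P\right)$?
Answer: $19557$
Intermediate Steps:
$- 123 \left(185 + P\right) = - 123 \left(185 - 344\right) = \left(-123\right) \left(-159\right) = 19557$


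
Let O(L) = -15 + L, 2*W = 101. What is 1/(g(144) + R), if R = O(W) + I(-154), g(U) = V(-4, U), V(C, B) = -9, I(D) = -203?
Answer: -2/353 ≈ -0.0056657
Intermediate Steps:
W = 101/2 (W = (½)*101 = 101/2 ≈ 50.500)
g(U) = -9
R = -335/2 (R = (-15 + 101/2) - 203 = 71/2 - 203 = -335/2 ≈ -167.50)
1/(g(144) + R) = 1/(-9 - 335/2) = 1/(-353/2) = -2/353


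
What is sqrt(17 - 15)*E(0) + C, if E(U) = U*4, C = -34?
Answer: -34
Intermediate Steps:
E(U) = 4*U
sqrt(17 - 15)*E(0) + C = sqrt(17 - 15)*(4*0) - 34 = sqrt(2)*0 - 34 = 0 - 34 = -34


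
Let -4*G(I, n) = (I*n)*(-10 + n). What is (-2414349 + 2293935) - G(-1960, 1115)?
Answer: -603837164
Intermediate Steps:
G(I, n) = -I*n*(-10 + n)/4
(-2414349 + 2293935) - G(-1960, 1115) = (-2414349 + 2293935) - (-1960)*1115*(10 - 1*1115)/4 = -120414 - (-1960)*1115*(10 - 1115)/4 = -120414 - (-1960)*1115*(-1105)/4 = -120414 - 1*603716750 = -120414 - 603716750 = -603837164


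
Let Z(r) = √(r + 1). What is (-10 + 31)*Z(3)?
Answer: 42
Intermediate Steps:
Z(r) = √(1 + r)
(-10 + 31)*Z(3) = (-10 + 31)*√(1 + 3) = 21*√4 = 21*2 = 42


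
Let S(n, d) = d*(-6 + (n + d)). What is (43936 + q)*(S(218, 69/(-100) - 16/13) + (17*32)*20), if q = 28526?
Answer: 49344564661683/65000 ≈ 7.5915e+8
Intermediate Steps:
S(n, d) = d*(-6 + d + n) (S(n, d) = d*(-6 + (d + n)) = d*(-6 + d + n))
(43936 + q)*(S(218, 69/(-100) - 16/13) + (17*32)*20) = (43936 + 28526)*((69/(-100) - 16/13)*(-6 + (69/(-100) - 16/13) + 218) + (17*32)*20) = 72462*((69*(-1/100) - 16*1/13)*(-6 + (69*(-1/100) - 16*1/13) + 218) + 544*20) = 72462*((-69/100 - 16/13)*(-6 + (-69/100 - 16/13) + 218) + 10880) = 72462*(-2497*(-6 - 2497/1300 + 218)/1300 + 10880) = 72462*(-2497/1300*273103/1300 + 10880) = 72462*(-681938191/1690000 + 10880) = 72462*(17705261809/1690000) = 49344564661683/65000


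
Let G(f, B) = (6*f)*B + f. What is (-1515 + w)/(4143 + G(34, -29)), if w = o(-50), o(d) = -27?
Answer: 1542/1739 ≈ 0.88672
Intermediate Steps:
w = -27
G(f, B) = f + 6*B*f (G(f, B) = 6*B*f + f = f + 6*B*f)
(-1515 + w)/(4143 + G(34, -29)) = (-1515 - 27)/(4143 + 34*(1 + 6*(-29))) = -1542/(4143 + 34*(1 - 174)) = -1542/(4143 + 34*(-173)) = -1542/(4143 - 5882) = -1542/(-1739) = -1542*(-1/1739) = 1542/1739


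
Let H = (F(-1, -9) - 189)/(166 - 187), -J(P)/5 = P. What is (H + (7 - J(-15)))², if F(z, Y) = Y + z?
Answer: 1510441/441 ≈ 3425.0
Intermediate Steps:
J(P) = -5*P
H = 199/21 (H = ((-9 - 1) - 189)/(166 - 187) = (-10 - 189)/(-21) = -199*(-1/21) = 199/21 ≈ 9.4762)
(H + (7 - J(-15)))² = (199/21 + (7 - (-5)*(-15)))² = (199/21 + (7 - 1*75))² = (199/21 + (7 - 75))² = (199/21 - 68)² = (-1229/21)² = 1510441/441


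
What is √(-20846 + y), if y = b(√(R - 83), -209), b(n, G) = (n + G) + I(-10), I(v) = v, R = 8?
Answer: √(-21065 + 5*I*√3) ≈ 0.03 + 145.14*I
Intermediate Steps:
b(n, G) = -10 + G + n (b(n, G) = (n + G) - 10 = (G + n) - 10 = -10 + G + n)
y = -219 + 5*I*√3 (y = -10 - 209 + √(8 - 83) = -10 - 209 + √(-75) = -10 - 209 + 5*I*√3 = -219 + 5*I*√3 ≈ -219.0 + 8.6602*I)
√(-20846 + y) = √(-20846 + (-219 + 5*I*√3)) = √(-21065 + 5*I*√3)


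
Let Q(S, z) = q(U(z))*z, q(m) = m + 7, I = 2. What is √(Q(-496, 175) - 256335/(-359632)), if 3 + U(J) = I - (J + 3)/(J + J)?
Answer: √45999737371/6916 ≈ 31.012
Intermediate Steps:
U(J) = -1 - (3 + J)/(2*J) (U(J) = -3 + (2 - (J + 3)/(J + J)) = -3 + (2 - (3 + J)/(2*J)) = -1 - (3 + J)/(2*J))
q(m) = 7 + m
Q(S, z) = z*(7 + 3*(-1 - z)/(2*z)) (Q(S, z) = (7 + 3*(-1 - z)/(2*z))*z = z*(7 + 3*(-1 - z)/(2*z)))
√(Q(-496, 175) - 256335/(-359632)) = √((-3/2 + (11/2)*175) - 256335/(-359632)) = √((-3/2 + 1925/2) - 256335*(-1/359632)) = √(961 + 256335/359632) = √(345862687/359632) = √45999737371/6916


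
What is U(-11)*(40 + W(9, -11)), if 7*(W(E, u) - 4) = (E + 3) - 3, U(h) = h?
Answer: -3487/7 ≈ -498.14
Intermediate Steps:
W(E, u) = 4 + E/7 (W(E, u) = 4 + ((E + 3) - 3)/7 = 4 + ((3 + E) - 3)/7 = 4 + E/7)
U(-11)*(40 + W(9, -11)) = -11*(40 + (4 + (⅐)*9)) = -11*(40 + (4 + 9/7)) = -11*(40 + 37/7) = -11*317/7 = -3487/7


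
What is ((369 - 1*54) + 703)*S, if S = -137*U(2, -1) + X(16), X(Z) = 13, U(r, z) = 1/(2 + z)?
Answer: -126232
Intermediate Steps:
S = -124 (S = -137/(2 - 1) + 13 = -137/1 + 13 = -137*1 + 13 = -137 + 13 = -124)
((369 - 1*54) + 703)*S = ((369 - 1*54) + 703)*(-124) = ((369 - 54) + 703)*(-124) = (315 + 703)*(-124) = 1018*(-124) = -126232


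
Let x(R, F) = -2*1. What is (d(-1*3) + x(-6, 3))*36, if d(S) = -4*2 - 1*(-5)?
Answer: -180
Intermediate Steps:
x(R, F) = -2
d(S) = -3 (d(S) = -8 + 5 = -3)
(d(-1*3) + x(-6, 3))*36 = (-3 - 2)*36 = -5*36 = -180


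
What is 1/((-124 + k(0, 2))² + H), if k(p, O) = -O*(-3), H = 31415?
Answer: 1/45339 ≈ 2.2056e-5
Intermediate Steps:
k(p, O) = 3*O (k(p, O) = -(-3)*O = 3*O)
1/((-124 + k(0, 2))² + H) = 1/((-124 + 3*2)² + 31415) = 1/((-124 + 6)² + 31415) = 1/((-118)² + 31415) = 1/(13924 + 31415) = 1/45339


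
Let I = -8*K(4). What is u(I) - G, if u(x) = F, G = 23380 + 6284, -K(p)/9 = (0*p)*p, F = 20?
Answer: -29644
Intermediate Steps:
K(p) = 0 (K(p) = -9*0*p*p = -0*p = -9*0 = 0)
G = 29664
I = 0 (I = -8*0 = 0)
u(x) = 20
u(I) - G = 20 - 1*29664 = 20 - 29664 = -29644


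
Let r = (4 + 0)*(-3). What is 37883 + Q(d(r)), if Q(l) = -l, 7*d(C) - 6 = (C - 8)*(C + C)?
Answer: 264695/7 ≈ 37814.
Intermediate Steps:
r = -12 (r = 4*(-3) = -12)
d(C) = 6/7 + 2*C*(-8 + C)/7 (d(C) = 6/7 + ((C - 8)*(C + C))/7 = 6/7 + ((-8 + C)*(2*C))/7 = 6/7 + (2*C*(-8 + C))/7 = 6/7 + 2*C*(-8 + C)/7)
37883 + Q(d(r)) = 37883 - (6/7 - 16/7*(-12) + (2/7)*(-12)²) = 37883 - (6/7 + 192/7 + (2/7)*144) = 37883 - (6/7 + 192/7 + 288/7) = 37883 - 1*486/7 = 37883 - 486/7 = 264695/7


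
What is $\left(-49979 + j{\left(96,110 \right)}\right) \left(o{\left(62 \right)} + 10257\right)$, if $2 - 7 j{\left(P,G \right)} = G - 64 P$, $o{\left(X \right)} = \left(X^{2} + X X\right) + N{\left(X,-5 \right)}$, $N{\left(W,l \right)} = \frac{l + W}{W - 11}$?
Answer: $- \frac{104893065628}{119} \approx -8.8145 \cdot 10^{8}$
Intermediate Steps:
$N{\left(W,l \right)} = \frac{W + l}{-11 + W}$
$o{\left(X \right)} = 2 X^{2} + \frac{-5 + X}{-11 + X}$ ($o{\left(X \right)} = \left(X^{2} + X X\right) + \frac{X - 5}{-11 + X} = \left(X^{2} + X^{2}\right) + \frac{-5 + X}{-11 + X} = 2 X^{2} + \frac{-5 + X}{-11 + X}$)
$j{\left(P,G \right)} = \frac{2}{7} - \frac{G}{7} + \frac{64 P}{7}$ ($j{\left(P,G \right)} = \frac{2}{7} - \frac{G - 64 P}{7} = \frac{2}{7} - \left(- \frac{64 P}{7} + \frac{G}{7}\right) = \frac{2}{7} - \frac{G}{7} + \frac{64 P}{7}$)
$\left(-49979 + j{\left(96,110 \right)}\right) \left(o{\left(62 \right)} + 10257\right) = \left(-49979 + \left(\frac{2}{7} - \frac{110}{7} + \frac{64}{7} \cdot 96\right)\right) \left(\frac{-5 + 62 + 2 \cdot 62^{2} \left(-11 + 62\right)}{-11 + 62} + 10257\right) = \left(-49979 + \left(\frac{2}{7} - \frac{110}{7} + \frac{6144}{7}\right)\right) \left(\frac{-5 + 62 + 2 \cdot 3844 \cdot 51}{51} + 10257\right) = \left(-49979 + \frac{6036}{7}\right) \left(\frac{-5 + 62 + 392088}{51} + 10257\right) = - \frac{343817 \left(\frac{1}{51} \cdot 392145 + 10257\right)}{7} = - \frac{343817 \left(\frac{130715}{17} + 10257\right)}{7} = \left(- \frac{343817}{7}\right) \frac{305084}{17} = - \frac{104893065628}{119}$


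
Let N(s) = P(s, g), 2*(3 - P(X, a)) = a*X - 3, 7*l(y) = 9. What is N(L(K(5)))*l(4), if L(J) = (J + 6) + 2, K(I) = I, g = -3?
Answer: 216/7 ≈ 30.857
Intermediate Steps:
l(y) = 9/7 (l(y) = (1/7)*9 = 9/7)
P(X, a) = 9/2 - X*a/2 (P(X, a) = 3 - (a*X - 3)/2 = 3 - (X*a - 3)/2 = 3 - (-3 + X*a)/2 = 3 + (3/2 - X*a/2) = 9/2 - X*a/2)
L(J) = 8 + J (L(J) = (6 + J) + 2 = 8 + J)
N(s) = 9/2 + 3*s/2 (N(s) = 9/2 - 1/2*s*(-3) = 9/2 + 3*s/2)
N(L(K(5)))*l(4) = (9/2 + 3*(8 + 5)/2)*(9/7) = (9/2 + (3/2)*13)*(9/7) = (9/2 + 39/2)*(9/7) = 24*(9/7) = 216/7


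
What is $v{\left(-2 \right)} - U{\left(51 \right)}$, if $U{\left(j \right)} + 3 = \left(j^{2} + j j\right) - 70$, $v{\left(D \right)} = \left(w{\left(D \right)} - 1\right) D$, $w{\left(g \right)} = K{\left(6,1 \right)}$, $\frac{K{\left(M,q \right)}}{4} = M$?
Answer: $-5175$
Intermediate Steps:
$K{\left(M,q \right)} = 4 M$
$w{\left(g \right)} = 24$ ($w{\left(g \right)} = 4 \cdot 6 = 24$)
$v{\left(D \right)} = 23 D$ ($v{\left(D \right)} = \left(24 - 1\right) D = 23 D$)
$U{\left(j \right)} = -73 + 2 j^{2}$ ($U{\left(j \right)} = -3 - \left(70 - j^{2} - j j\right) = -3 + \left(\left(j^{2} + j^{2}\right) - 70\right) = -3 + \left(2 j^{2} - 70\right) = -3 + \left(-70 + 2 j^{2}\right) = -73 + 2 j^{2}$)
$v{\left(-2 \right)} - U{\left(51 \right)} = 23 \left(-2\right) - \left(-73 + 2 \cdot 51^{2}\right) = -46 - \left(-73 + 2 \cdot 2601\right) = -46 - \left(-73 + 5202\right) = -46 - 5129 = -5175$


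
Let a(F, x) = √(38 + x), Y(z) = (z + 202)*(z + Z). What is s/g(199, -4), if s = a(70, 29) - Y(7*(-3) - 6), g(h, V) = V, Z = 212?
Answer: 32375/4 - √67/4 ≈ 8091.7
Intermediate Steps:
Y(z) = (202 + z)*(212 + z) (Y(z) = (z + 202)*(z + 212) = (202 + z)*(212 + z))
s = -32375 + √67 (s = √(38 + 29) - (42824 + (7*(-3) - 6)² + 414*(7*(-3) - 6)) = √67 - (42824 + (-21 - 6)² + 414*(-21 - 6)) = √67 - (42824 + (-27)² + 414*(-27)) = √67 - (42824 + 729 - 11178) = √67 - 1*32375 = √67 - 32375 = -32375 + √67 ≈ -32367.)
s/g(199, -4) = (-32375 + √67)/(-4) = (-32375 + √67)*(-¼) = 32375/4 - √67/4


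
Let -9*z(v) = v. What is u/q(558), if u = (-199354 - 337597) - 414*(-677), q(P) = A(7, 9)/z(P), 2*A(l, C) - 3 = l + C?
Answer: 31827452/19 ≈ 1.6751e+6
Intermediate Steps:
z(v) = -v/9
A(l, C) = 3/2 + C/2 + l/2 (A(l, C) = 3/2 + (l + C)/2 = 3/2 + (C + l)/2 = 3/2 + (C/2 + l/2) = 3/2 + C/2 + l/2)
q(P) = -171/(2*P) (q(P) = (3/2 + (½)*9 + (½)*7)/((-P/9)) = (3/2 + 9/2 + 7/2)*(-9/P) = 19*(-9/P)/2 = -171/(2*P))
u = -256673 (u = -536951 + 280278 = -256673)
u/q(558) = -256673/((-171/2/558)) = -256673/((-171/2*1/558)) = -256673/(-19/124) = -256673*(-124/19) = 31827452/19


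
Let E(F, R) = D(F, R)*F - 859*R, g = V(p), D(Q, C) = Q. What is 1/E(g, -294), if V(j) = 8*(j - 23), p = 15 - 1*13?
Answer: 1/280770 ≈ 3.5616e-6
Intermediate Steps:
p = 2 (p = 15 - 13 = 2)
V(j) = -184 + 8*j (V(j) = 8*(-23 + j) = -184 + 8*j)
g = -168 (g = -184 + 8*2 = -184 + 16 = -168)
E(F, R) = F² - 859*R (E(F, R) = F*F - 859*R = F² - 859*R)
1/E(g, -294) = 1/((-168)² - 859*(-294)) = 1/(28224 + 252546) = 1/280770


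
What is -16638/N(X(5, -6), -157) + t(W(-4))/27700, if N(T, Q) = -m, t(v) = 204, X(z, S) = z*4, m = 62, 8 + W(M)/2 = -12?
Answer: 57610656/214675 ≈ 268.36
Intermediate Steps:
W(M) = -40 (W(M) = -16 + 2*(-12) = -16 - 24 = -40)
X(z, S) = 4*z
N(T, Q) = -62 (N(T, Q) = -1*62 = -62)
-16638/N(X(5, -6), -157) + t(W(-4))/27700 = -16638/(-62) + 204/27700 = -16638*(-1/62) + 204*(1/27700) = 8319/31 + 51/6925 = 57610656/214675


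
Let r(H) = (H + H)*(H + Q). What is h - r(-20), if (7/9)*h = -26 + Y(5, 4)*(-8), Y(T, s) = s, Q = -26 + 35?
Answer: -3602/7 ≈ -514.57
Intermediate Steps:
Q = 9
r(H) = 2*H*(9 + H) (r(H) = (H + H)*(H + 9) = (2*H)*(9 + H) = 2*H*(9 + H))
h = -522/7 (h = 9*(-26 + 4*(-8))/7 = 9*(-26 - 32)/7 = (9/7)*(-58) = -522/7 ≈ -74.571)
h - r(-20) = -522/7 - 2*(-20)*(9 - 20) = -522/7 - 2*(-20)*(-11) = -522/7 - 1*440 = -522/7 - 440 = -3602/7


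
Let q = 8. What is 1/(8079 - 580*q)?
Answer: 1/3439 ≈ 0.00029078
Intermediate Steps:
1/(8079 - 580*q) = 1/(8079 - 580*8) = 1/(8079 - 4640) = 1/3439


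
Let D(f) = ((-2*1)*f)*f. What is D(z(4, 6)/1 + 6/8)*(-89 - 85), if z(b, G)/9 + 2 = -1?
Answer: 959175/4 ≈ 2.3979e+5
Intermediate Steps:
z(b, G) = -27 (z(b, G) = -18 + 9*(-1) = -18 - 9 = -27)
D(f) = -2*f² (D(f) = (-2*f)*f = -2*f²)
D(z(4, 6)/1 + 6/8)*(-89 - 85) = (-2*(-27/1 + 6/8)²)*(-89 - 85) = -2*(-27*1 + 6*(⅛))²*(-174) = -2*(-27 + ¾)²*(-174) = -2*(-105/4)²*(-174) = -2*11025/16*(-174) = -11025/8*(-174) = 959175/4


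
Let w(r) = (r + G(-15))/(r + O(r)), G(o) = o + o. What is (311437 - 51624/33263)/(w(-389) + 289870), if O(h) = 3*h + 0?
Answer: 16119035489692/15002881617557 ≈ 1.0744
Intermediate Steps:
O(h) = 3*h
G(o) = 2*o
w(r) = (-30 + r)/(4*r) (w(r) = (r + 2*(-15))/(r + 3*r) = (r - 30)/((4*r)) = (-30 + r)*(1/(4*r)) = (-30 + r)/(4*r))
(311437 - 51624/33263)/(w(-389) + 289870) = (311437 - 51624/33263)/((¼)*(-30 - 389)/(-389) + 289870) = (311437 - 51624*1/33263)/((¼)*(-1/389)*(-419) + 289870) = (311437 - 51624/33263)/(419/1556 + 289870) = 10359277307/(33263*(451038139/1556)) = (10359277307/33263)*(1556/451038139) = 16119035489692/15002881617557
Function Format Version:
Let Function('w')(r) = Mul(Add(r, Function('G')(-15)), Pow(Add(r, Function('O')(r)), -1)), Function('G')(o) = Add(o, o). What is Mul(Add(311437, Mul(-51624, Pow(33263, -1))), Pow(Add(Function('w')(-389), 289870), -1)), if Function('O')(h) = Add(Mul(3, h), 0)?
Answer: Rational(16119035489692, 15002881617557) ≈ 1.0744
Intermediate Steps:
Function('O')(h) = Mul(3, h)
Function('G')(o) = Mul(2, o)
Function('w')(r) = Mul(Rational(1, 4), Pow(r, -1), Add(-30, r)) (Function('w')(r) = Mul(Add(r, Mul(2, -15)), Pow(Add(r, Mul(3, r)), -1)) = Mul(Add(r, -30), Pow(Mul(4, r), -1)) = Mul(Add(-30, r), Mul(Rational(1, 4), Pow(r, -1))) = Mul(Rational(1, 4), Pow(r, -1), Add(-30, r)))
Mul(Add(311437, Mul(-51624, Pow(33263, -1))), Pow(Add(Function('w')(-389), 289870), -1)) = Mul(Add(311437, Mul(-51624, Pow(33263, -1))), Pow(Add(Mul(Rational(1, 4), Pow(-389, -1), Add(-30, -389)), 289870), -1)) = Mul(Add(311437, Mul(-51624, Rational(1, 33263))), Pow(Add(Mul(Rational(1, 4), Rational(-1, 389), -419), 289870), -1)) = Mul(Add(311437, Rational(-51624, 33263)), Pow(Add(Rational(419, 1556), 289870), -1)) = Mul(Rational(10359277307, 33263), Pow(Rational(451038139, 1556), -1)) = Mul(Rational(10359277307, 33263), Rational(1556, 451038139)) = Rational(16119035489692, 15002881617557)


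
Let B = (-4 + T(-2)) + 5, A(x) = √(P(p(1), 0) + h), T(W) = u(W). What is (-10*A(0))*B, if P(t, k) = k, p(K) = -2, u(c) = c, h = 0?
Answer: 0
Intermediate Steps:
T(W) = W
A(x) = 0 (A(x) = √(0 + 0) = √0 = 0)
B = -1 (B = (-4 - 2) + 5 = -6 + 5 = -1)
(-10*A(0))*B = -10*0*(-1) = 0*(-1) = 0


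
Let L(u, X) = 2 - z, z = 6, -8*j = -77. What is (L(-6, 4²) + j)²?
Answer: 2025/64 ≈ 31.641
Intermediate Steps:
j = 77/8 (j = -⅛*(-77) = 77/8 ≈ 9.6250)
L(u, X) = -4 (L(u, X) = 2 - 1*6 = 2 - 6 = -4)
(L(-6, 4²) + j)² = (-4 + 77/8)² = (45/8)² = 2025/64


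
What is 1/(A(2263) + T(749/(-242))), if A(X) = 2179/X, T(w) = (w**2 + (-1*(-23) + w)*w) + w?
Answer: -66265166/3588891507 ≈ -0.018464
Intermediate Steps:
T(w) = w + w**2 + w*(23 + w) (T(w) = (w**2 + (23 + w)*w) + w = (w**2 + w*(23 + w)) + w = w + w**2 + w*(23 + w))
1/(A(2263) + T(749/(-242))) = 1/(2179/2263 + 2*(749/(-242))*(12 + 749/(-242))) = 1/(2179*(1/2263) + 2*(749*(-1/242))*(12 + 749*(-1/242))) = 1/(2179/2263 + 2*(-749/242)*(12 - 749/242)) = 1/(2179/2263 + 2*(-749/242)*(2155/242)) = 1/(2179/2263 - 1614095/29282) = 1/(-3588891507/66265166) = -66265166/3588891507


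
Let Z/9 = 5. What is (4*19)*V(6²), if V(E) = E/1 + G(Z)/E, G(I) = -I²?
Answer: -1539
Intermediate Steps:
Z = 45 (Z = 9*5 = 45)
V(E) = E - 2025/E (V(E) = E/1 + (-1*45²)/E = E*1 + (-1*2025)/E = E - 2025/E)
(4*19)*V(6²) = (4*19)*(6² - 2025/(6²)) = 76*(36 - 2025/36) = 76*(36 - 2025*1/36) = 76*(36 - 225/4) = 76*(-81/4) = -1539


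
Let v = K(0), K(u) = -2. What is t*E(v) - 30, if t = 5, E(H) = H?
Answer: -40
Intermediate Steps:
v = -2
t*E(v) - 30 = 5*(-2) - 30 = -10 - 30 = -40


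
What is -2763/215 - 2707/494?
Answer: -1946927/106210 ≈ -18.331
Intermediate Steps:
-2763/215 - 2707/494 = -1946927/106210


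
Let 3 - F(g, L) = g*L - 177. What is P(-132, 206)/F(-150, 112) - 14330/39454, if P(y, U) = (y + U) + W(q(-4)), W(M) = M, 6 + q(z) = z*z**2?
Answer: -30395698/83741115 ≈ -0.36297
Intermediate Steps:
q(z) = -6 + z**3 (q(z) = -6 + z*z**2 = -6 + z**3)
F(g, L) = 180 - L*g (F(g, L) = 3 - (g*L - 177) = 3 - (L*g - 177) = 3 - (-177 + L*g) = 3 + (177 - L*g) = 180 - L*g)
P(y, U) = -70 + U + y (P(y, U) = (y + U) + (-6 + (-4)**3) = (U + y) + (-6 - 64) = (U + y) - 70 = -70 + U + y)
P(-132, 206)/F(-150, 112) - 14330/39454 = (-70 + 206 - 132)/(180 - 1*112*(-150)) - 14330/39454 = 4/(180 + 16800) - 14330*1/39454 = 4/16980 - 7165/19727 = 4*(1/16980) - 7165/19727 = 1/4245 - 7165/19727 = -30395698/83741115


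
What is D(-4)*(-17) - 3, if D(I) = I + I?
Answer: 133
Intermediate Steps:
D(I) = 2*I
D(-4)*(-17) - 3 = (2*(-4))*(-17) - 3 = -8*(-17) - 3 = 136 - 3 = 133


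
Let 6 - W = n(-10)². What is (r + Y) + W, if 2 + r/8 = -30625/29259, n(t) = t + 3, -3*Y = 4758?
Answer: -48376055/29259 ≈ -1653.4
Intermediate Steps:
Y = -1586 (Y = -⅓*4758 = -1586)
n(t) = 3 + t
r = -713144/29259 (r = -16 + 8*(-30625/29259) = -16 - 245000/29259 = -713144/29259 ≈ -24.374)
W = -43 (W = 6 - (3 - 10)² = 6 - 1*(-7)² = 6 - 1*49 = 6 - 49 = -43)
(r + Y) + W = (-713144/29259 - 1586) - 43 = -47117918/29259 - 43 = -48376055/29259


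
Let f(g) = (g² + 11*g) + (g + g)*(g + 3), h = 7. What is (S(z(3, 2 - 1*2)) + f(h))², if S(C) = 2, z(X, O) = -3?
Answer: 71824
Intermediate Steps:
f(g) = g² + 11*g + 2*g*(3 + g) (f(g) = (g² + 11*g) + (2*g)*(3 + g) = (g² + 11*g) + 2*g*(3 + g) = g² + 11*g + 2*g*(3 + g))
(S(z(3, 2 - 1*2)) + f(h))² = (2 + 7*(17 + 3*7))² = (2 + 7*(17 + 21))² = (2 + 7*38)² = (2 + 266)² = 268² = 71824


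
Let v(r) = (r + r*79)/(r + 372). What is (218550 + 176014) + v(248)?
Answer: 394596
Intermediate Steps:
v(r) = 80*r/(372 + r) (v(r) = (r + 79*r)/(372 + r) = (80*r)/(372 + r) = 80*r/(372 + r))
(218550 + 176014) + v(248) = (218550 + 176014) + 80*248/(372 + 248) = 394564 + 80*248/620 = 394564 + 80*248*(1/620) = 394564 + 32 = 394596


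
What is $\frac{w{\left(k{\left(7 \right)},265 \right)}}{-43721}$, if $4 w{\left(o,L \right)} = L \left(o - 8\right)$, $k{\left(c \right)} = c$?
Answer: $\frac{265}{174884} \approx 0.0015153$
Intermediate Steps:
$w{\left(o,L \right)} = \frac{L \left(-8 + o\right)}{4}$ ($w{\left(o,L \right)} = \frac{L \left(o - 8\right)}{4} = \frac{L \left(-8 + o\right)}{4}$)
$\frac{w{\left(k{\left(7 \right)},265 \right)}}{-43721} = \frac{\frac{1}{4} \cdot 265 \left(-8 + 7\right)}{-43721} = \frac{1}{4} \cdot 265 \left(-1\right) \left(- \frac{1}{43721}\right) = \left(- \frac{265}{4}\right) \left(- \frac{1}{43721}\right) = \frac{265}{174884}$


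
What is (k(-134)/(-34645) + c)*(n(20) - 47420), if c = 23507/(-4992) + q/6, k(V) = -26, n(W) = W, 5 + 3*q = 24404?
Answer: -546026793635/8528 ≈ -6.4028e+7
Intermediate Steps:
q = 8133 (q = -5/3 + (⅓)*24404 = -5/3 + 24404/3 = 8133)
c = 6743149/4992 (c = 23507/(-4992) + 8133/6 = 23507*(-1/4992) + 8133*(⅙) = -23507/4992 + 2711/2 = 6743149/4992 ≈ 1350.8)
(k(-134)/(-34645) + c)*(n(20) - 47420) = (-26/(-34645) + 6743149/4992)*(20 - 47420) = (-26*(-1/34645) + 6743149/4992)*(-47400) = (2/2665 + 6743149/4992)*(-47400) = (1382346313/1023360)*(-47400) = -546026793635/8528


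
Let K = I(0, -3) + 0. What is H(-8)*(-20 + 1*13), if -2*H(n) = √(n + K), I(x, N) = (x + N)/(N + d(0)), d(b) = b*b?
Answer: 7*I*√7/2 ≈ 9.2601*I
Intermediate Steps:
d(b) = b²
I(x, N) = (N + x)/N (I(x, N) = (x + N)/(N + 0²) = (N + x)/(N + 0) = (N + x)/N)
K = 1 (K = (-3 + 0)/(-3) + 0 = -⅓*(-3) + 0 = 1 + 0 = 1)
H(n) = -√(1 + n)/2 (H(n) = -√(n + 1)/2 = -√(1 + n)/2)
H(-8)*(-20 + 1*13) = (-√(1 - 8)/2)*(-20 + 1*13) = (-I*√7/2)*(-20 + 13) = -I*√7/2*(-7) = 7*I*√7/2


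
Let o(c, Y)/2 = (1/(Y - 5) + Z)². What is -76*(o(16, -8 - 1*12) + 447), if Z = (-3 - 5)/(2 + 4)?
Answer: -192705068/5625 ≈ -34259.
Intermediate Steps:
Z = -4/3 (Z = -8/6 = -8*⅙ = -4/3 ≈ -1.3333)
o(c, Y) = 2*(-4/3 + 1/(-5 + Y))² (o(c, Y) = 2*(1/(Y - 5) - 4/3)² = 2*(1/(-5 + Y) - 4/3)² = 2*(-4/3 + 1/(-5 + Y))²)
-76*(o(16, -8 - 1*12) + 447) = -76*(2*(23 - 4*(-8 - 1*12))²/(9*(-5 + (-8 - 1*12))²) + 447) = -76*(2*(23 - 4*(-8 - 12))²/(9*(-5 + (-8 - 12))²) + 447) = -76*(2*(23 - 4*(-20))²/(9*(-5 - 20)²) + 447) = -76*((2/9)*(23 + 80)²/(-25)² + 447) = -76*((2/9)*(1/625)*103² + 447) = -76*((2/9)*(1/625)*10609 + 447) = -76*(21218/5625 + 447) = -76*2535593/5625 = -192705068/5625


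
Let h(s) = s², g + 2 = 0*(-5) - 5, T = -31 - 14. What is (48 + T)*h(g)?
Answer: 147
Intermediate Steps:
T = -45
g = -7 (g = -2 + (0*(-5) - 5) = -2 + (0 - 5) = -2 - 5 = -7)
(48 + T)*h(g) = (48 - 45)*(-7)² = 3*49 = 147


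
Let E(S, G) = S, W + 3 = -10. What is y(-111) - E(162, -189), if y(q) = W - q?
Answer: -64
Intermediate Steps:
W = -13 (W = -3 - 10 = -13)
y(q) = -13 - q
y(-111) - E(162, -189) = (-13 - 1*(-111)) - 1*162 = (-13 + 111) - 162 = 98 - 162 = -64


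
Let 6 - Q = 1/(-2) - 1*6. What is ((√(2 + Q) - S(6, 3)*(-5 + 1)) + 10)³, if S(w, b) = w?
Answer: (68 + √58)³/8 ≈ 54044.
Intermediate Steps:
Q = 25/2 (Q = 6 - (1/(-2) - 1*6) = 6 - (1*(-½) - 6) = 6 - (-½ - 6) = 6 - 1*(-13/2) = 6 + 13/2 = 25/2 ≈ 12.500)
((√(2 + Q) - S(6, 3)*(-5 + 1)) + 10)³ = ((√(2 + 25/2) - 6*(-5 + 1)) + 10)³ = ((√(29/2) - 6*(-4)) + 10)³ = ((√58/2 - 1*(-24)) + 10)³ = ((√58/2 + 24) + 10)³ = ((24 + √58/2) + 10)³ = (34 + √58/2)³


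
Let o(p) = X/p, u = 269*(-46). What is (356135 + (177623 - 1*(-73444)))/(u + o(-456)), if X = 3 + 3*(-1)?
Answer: -303601/6187 ≈ -49.071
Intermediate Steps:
X = 0 (X = 3 - 3 = 0)
u = -12374
o(p) = 0 (o(p) = 0/p = 0)
(356135 + (177623 - 1*(-73444)))/(u + o(-456)) = (356135 + (177623 - 1*(-73444)))/(-12374 + 0) = (356135 + (177623 + 73444))/(-12374) = (356135 + 251067)*(-1/12374) = 607202*(-1/12374) = -303601/6187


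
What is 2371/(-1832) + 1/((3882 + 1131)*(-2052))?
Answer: -6097427657/4711297608 ≈ -1.2942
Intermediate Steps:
2371/(-1832) + 1/((3882 + 1131)*(-2052)) = 2371*(-1/1832) - 1/2052/5013 = -2371/1832 + (1/5013)*(-1/2052) = -2371/1832 - 1/10286676 = -6097427657/4711297608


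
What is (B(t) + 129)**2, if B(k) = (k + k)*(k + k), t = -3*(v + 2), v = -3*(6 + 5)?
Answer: 1205825625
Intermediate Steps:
v = -33 (v = -3*11 = -33)
t = 93 (t = -3*(-33 + 2) = -3*(-31) = 93)
B(k) = 4*k**2 (B(k) = (2*k)*(2*k) = 4*k**2)
(B(t) + 129)**2 = (4*93**2 + 129)**2 = (4*8649 + 129)**2 = (34596 + 129)**2 = 34725**2 = 1205825625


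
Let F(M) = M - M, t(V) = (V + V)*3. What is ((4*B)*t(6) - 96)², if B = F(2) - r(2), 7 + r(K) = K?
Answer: 389376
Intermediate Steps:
r(K) = -7 + K
t(V) = 6*V (t(V) = (2*V)*3 = 6*V)
F(M) = 0
B = 5 (B = 0 - (-7 + 2) = 0 - 1*(-5) = 0 + 5 = 5)
((4*B)*t(6) - 96)² = ((4*5)*(6*6) - 96)² = (20*36 - 96)² = (720 - 96)² = 624² = 389376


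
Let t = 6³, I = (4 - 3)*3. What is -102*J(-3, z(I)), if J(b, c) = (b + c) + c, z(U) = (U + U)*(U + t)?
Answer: -267750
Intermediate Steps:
I = 3 (I = 1*3 = 3)
t = 216
z(U) = 2*U*(216 + U) (z(U) = (U + U)*(U + 216) = (2*U)*(216 + U) = 2*U*(216 + U))
J(b, c) = b + 2*c
-102*J(-3, z(I)) = -102*(-3 + 2*(2*3*(216 + 3))) = -102*(-3 + 2*(2*3*219)) = -102*(-3 + 2*1314) = -102*(-3 + 2628) = -102*2625 = -267750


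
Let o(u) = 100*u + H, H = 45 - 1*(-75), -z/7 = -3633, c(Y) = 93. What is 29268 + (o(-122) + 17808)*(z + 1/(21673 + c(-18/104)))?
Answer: 1585631728652/10883 ≈ 1.4570e+8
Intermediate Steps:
z = 25431 (z = -7*(-3633) = 25431)
H = 120 (H = 45 + 75 = 120)
o(u) = 120 + 100*u (o(u) = 100*u + 120 = 120 + 100*u)
29268 + (o(-122) + 17808)*(z + 1/(21673 + c(-18/104))) = 29268 + ((120 + 100*(-122)) + 17808)*(25431 + 1/(21673 + 93)) = 29268 + ((120 - 12200) + 17808)*(25431 + 1/21766) = 29268 + (-12080 + 17808)*(25431 + 1/21766) = 29268 + 5728*(553531147/21766) = 29268 + 1585313205008/10883 = 1585631728652/10883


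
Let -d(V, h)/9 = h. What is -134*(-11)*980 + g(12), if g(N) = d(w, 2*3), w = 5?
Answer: 1444466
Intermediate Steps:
d(V, h) = -9*h
g(N) = -54 (g(N) = -18*3 = -9*6 = -54)
-134*(-11)*980 + g(12) = -134*(-11)*980 - 54 = 1474*980 - 54 = 1444520 - 54 = 1444466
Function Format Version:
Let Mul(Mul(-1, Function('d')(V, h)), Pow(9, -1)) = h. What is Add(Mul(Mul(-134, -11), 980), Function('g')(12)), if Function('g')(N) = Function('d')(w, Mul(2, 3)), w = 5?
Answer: 1444466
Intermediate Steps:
Function('d')(V, h) = Mul(-9, h)
Function('g')(N) = -54 (Function('g')(N) = Mul(-9, Mul(2, 3)) = Mul(-9, 6) = -54)
Add(Mul(Mul(-134, -11), 980), Function('g')(12)) = Add(Mul(Mul(-134, -11), 980), -54) = Add(Mul(1474, 980), -54) = Add(1444520, -54) = 1444466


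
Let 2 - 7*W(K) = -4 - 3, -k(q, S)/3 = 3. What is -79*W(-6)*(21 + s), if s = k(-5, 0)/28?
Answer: -411669/196 ≈ -2100.4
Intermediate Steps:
k(q, S) = -9 (k(q, S) = -3*3 = -9)
W(K) = 9/7 (W(K) = 2/7 - (-4 - 3)/7 = 2/7 - ⅐*(-7) = 2/7 + 1 = 9/7)
s = -9/28 ≈ -0.32143
-79*W(-6)*(21 + s) = -711*(21 - 9/28)/7 = -711*579/(7*28) = -79*5211/196 = -411669/196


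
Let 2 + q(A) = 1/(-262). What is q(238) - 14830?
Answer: -3885985/262 ≈ -14832.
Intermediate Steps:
q(A) = -525/262 (q(A) = -2 + 1/(-262) = -2 - 1/262 = -525/262)
q(238) - 14830 = -525/262 - 14830 = -3885985/262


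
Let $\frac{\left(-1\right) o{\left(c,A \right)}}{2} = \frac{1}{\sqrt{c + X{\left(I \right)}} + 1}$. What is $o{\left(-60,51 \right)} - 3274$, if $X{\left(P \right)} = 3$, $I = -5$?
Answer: $\frac{2 \left(- 1637 \sqrt{57} + 1638 i\right)}{\sqrt{57} - i} \approx -3274.0 + 0.26034 i$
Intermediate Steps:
$o{\left(c,A \right)} = - \frac{2}{1 + \sqrt{3 + c}}$ ($o{\left(c,A \right)} = - \frac{2}{\sqrt{c + 3} + 1} = - \frac{2}{\sqrt{3 + c} + 1} = - \frac{2}{1 + \sqrt{3 + c}}$)
$o{\left(-60,51 \right)} - 3274 = - \frac{2}{1 + \sqrt{3 - 60}} - 3274 = - \frac{2}{1 + \sqrt{-57}} - 3274 = - \frac{2}{1 + i \sqrt{57}} - 3274 = -3274 - \frac{2}{1 + i \sqrt{57}}$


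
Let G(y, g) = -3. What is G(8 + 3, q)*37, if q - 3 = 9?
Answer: -111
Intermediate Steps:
q = 12 (q = 3 + 9 = 12)
G(8 + 3, q)*37 = -3*37 = -111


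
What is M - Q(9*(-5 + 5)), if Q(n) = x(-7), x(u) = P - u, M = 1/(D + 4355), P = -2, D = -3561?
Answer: -3969/794 ≈ -4.9987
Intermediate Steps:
M = 1/794 (M = 1/(-3561 + 4355) = 1/794 ≈ 0.0012594)
x(u) = -2 - u
Q(n) = 5 (Q(n) = -2 - 1*(-7) = -2 + 7 = 5)
M - Q(9*(-5 + 5)) = 1/794 - 1*5 = 1/794 - 5 = -3969/794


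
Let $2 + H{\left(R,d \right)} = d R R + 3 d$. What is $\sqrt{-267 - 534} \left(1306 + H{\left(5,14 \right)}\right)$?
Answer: $5088 i \sqrt{89} \approx 48000.0 i$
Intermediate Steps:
$H{\left(R,d \right)} = -2 + 3 d + d R^{2}$ ($H{\left(R,d \right)} = -2 + \left(d R R + 3 d\right) = -2 + \left(R d R + 3 d\right) = -2 + \left(d R^{2} + 3 d\right) = -2 + \left(3 d + d R^{2}\right) = -2 + 3 d + d R^{2}$)
$\sqrt{-267 - 534} \left(1306 + H{\left(5,14 \right)}\right) = \sqrt{-267 - 534} \left(1306 + \left(-2 + 3 \cdot 14 + 14 \cdot 5^{2}\right)\right) = \sqrt{-801} \left(1306 + \left(-2 + 42 + 14 \cdot 25\right)\right) = 3 i \sqrt{89} \left(1306 + \left(-2 + 42 + 350\right)\right) = 3 i \sqrt{89} \left(1306 + 390\right) = 3 i \sqrt{89} \cdot 1696 = 5088 i \sqrt{89}$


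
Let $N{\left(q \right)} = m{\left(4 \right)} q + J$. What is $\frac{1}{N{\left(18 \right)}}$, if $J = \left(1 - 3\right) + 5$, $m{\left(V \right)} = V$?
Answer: $\frac{1}{75} \approx 0.013333$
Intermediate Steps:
$J = 3$ ($J = -2 + 5 = 3$)
$N{\left(q \right)} = 3 + 4 q$ ($N{\left(q \right)} = 4 q + 3 = 3 + 4 q$)
$\frac{1}{N{\left(18 \right)}} = \frac{1}{3 + 4 \cdot 18} = \frac{1}{3 + 72} = \frac{1}{75}$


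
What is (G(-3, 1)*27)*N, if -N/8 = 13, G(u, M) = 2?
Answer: -5616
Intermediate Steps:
N = -104 (N = -8*13 = -104)
(G(-3, 1)*27)*N = (2*27)*(-104) = 54*(-104) = -5616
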